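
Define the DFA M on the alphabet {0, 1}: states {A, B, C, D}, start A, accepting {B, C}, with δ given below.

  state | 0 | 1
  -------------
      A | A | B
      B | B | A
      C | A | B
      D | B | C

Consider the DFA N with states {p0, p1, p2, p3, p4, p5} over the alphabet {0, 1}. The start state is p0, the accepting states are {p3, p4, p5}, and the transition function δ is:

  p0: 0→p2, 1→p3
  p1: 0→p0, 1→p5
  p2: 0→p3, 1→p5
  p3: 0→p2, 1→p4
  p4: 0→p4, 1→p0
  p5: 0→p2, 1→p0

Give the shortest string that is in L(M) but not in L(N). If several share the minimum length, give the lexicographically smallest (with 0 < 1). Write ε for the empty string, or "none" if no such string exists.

10

The string 10 is accepted by M but not by N.
No shorter string lies in the difference, and 10 is the lexicographically first length-2 string in L(M) \ L(N).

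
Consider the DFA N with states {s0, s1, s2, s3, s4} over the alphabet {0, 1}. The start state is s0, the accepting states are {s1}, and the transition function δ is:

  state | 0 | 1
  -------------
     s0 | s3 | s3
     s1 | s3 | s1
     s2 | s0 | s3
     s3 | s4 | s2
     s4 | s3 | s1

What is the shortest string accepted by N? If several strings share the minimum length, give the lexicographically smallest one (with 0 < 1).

001

A breadth-first search from s0 reaches an accepting state first via the path s0 → s3 → s4 → s1 on input 001.
No string of length < 3 is accepted (BFS exhausts all shorter strings without reaching an accepting state), and 001 is the lexicographically least accepting string of length 3.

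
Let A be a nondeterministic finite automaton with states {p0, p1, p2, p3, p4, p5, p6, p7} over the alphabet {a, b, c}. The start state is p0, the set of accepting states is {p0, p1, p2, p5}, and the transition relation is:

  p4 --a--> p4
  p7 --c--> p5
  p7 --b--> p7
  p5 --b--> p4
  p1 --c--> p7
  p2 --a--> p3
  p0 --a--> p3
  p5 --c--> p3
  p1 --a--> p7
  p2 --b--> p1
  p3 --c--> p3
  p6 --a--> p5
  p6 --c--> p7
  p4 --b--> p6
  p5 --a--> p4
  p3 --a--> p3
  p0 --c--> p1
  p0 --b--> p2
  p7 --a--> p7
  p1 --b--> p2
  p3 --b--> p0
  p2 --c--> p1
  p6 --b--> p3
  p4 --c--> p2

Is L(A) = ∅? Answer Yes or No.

The empty string ε is accepted: the run p0 ends in the accepting state p0.
Since at least one string is accepted, L(A) is not empty.

No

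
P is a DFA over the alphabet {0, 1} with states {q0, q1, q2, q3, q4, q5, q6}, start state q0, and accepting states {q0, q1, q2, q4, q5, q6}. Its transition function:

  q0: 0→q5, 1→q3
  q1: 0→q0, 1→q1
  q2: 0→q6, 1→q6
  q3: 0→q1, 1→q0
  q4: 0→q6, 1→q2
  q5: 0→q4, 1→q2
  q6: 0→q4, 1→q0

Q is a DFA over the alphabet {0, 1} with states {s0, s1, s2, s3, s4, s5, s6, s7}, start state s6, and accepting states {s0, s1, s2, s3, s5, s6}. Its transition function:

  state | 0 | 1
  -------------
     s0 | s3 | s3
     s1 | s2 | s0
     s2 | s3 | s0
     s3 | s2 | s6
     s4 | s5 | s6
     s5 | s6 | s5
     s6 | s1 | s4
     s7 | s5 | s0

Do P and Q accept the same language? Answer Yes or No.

Exploring the product automaton P × Q from the start pair (q0, s6), following both machines on each input symbol, reaches 7 state pairs: (q0, s6), (q5, s1), (q3, s4), (q4, s2), (q2, s0), (q1, s5), (q6, s3).
P accepts in {q0, q1, q2, q4, q5, q6} and Q accepts in {s0, s1, s2, s3, s5, s6}. In every reachable pair the two components are either both accepting — (q0, s6), (q5, s1), (q4, s2), (q2, s0), (q1, s5), (q6, s3) — or both non-accepting, so no string is accepted by exactly one of the machines: L(P) \ L(Q) and L(Q) \ L(P) are both empty.
Hence every string is accepted by P iff it is accepted by Q, and the two languages coincide.

Yes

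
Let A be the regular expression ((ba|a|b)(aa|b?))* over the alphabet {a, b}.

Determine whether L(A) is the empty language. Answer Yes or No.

The empty string ε matches the expression, so it belongs to L(A).
Since L(A) contains at least one string, it is not empty.

No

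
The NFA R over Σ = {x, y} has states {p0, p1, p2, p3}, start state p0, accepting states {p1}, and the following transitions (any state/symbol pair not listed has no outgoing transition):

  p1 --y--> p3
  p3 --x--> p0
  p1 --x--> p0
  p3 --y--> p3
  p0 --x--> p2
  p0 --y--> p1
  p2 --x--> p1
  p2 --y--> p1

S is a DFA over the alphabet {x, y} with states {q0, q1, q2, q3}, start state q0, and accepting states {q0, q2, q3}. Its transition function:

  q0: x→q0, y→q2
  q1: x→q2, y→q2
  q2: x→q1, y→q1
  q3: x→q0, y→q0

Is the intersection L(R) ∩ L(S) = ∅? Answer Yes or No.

The string y is accepted by both R and S.
Hence L(R) ∩ L(S) ≠ ∅.

No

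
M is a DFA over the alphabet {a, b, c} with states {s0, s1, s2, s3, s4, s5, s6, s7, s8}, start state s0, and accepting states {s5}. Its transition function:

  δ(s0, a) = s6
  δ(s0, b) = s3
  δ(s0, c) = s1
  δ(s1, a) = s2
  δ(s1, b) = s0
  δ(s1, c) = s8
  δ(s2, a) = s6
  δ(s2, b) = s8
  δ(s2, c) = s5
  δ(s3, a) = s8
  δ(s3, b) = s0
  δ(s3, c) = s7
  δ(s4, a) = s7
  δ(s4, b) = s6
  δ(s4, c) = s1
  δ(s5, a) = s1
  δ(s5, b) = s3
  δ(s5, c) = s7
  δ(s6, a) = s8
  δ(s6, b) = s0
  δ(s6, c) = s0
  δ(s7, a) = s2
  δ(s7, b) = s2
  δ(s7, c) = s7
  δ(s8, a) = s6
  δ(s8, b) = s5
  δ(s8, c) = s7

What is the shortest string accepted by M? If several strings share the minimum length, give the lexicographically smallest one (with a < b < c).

aab

A breadth-first search from s0 reaches an accepting state first via the path s0 → s6 → s8 → s5 on input aab.
No string of length < 3 is accepted (BFS exhausts all shorter strings without reaching an accepting state), and aab is the lexicographically least accepting string of length 3.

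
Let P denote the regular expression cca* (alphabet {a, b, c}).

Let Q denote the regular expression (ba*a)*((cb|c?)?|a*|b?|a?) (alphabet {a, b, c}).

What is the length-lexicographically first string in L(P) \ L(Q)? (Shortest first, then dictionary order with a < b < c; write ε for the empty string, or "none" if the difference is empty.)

The string cc is accepted by P but not by Q.
No shorter string lies in the difference, and cc is the lexicographically first length-2 string in L(P) \ L(Q).

cc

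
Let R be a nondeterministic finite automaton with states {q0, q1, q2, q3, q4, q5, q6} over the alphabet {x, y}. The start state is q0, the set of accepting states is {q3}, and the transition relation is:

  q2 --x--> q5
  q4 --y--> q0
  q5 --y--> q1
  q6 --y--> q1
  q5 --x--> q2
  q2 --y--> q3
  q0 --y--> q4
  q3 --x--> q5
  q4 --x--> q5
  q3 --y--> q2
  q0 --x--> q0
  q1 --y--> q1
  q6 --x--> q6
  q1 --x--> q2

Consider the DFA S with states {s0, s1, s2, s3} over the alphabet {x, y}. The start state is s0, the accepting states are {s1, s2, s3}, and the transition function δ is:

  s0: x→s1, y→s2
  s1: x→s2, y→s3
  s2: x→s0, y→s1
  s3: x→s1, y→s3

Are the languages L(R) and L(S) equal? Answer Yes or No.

No

The string x is accepted by S but rejected by R.
So L(R) ≠ L(S).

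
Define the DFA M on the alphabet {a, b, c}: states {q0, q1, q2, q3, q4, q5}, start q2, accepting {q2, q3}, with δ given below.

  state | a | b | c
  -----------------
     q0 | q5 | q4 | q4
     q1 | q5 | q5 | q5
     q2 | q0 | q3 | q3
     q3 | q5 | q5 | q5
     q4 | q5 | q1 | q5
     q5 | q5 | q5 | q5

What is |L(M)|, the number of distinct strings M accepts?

3

The useful subgraph on states {q2, q3} is acyclic, so L(M) is finite; the longest accepting path visits 2 useful states, giving maximum string length 1.
Counting accepting paths from q2 by length: 1 of length 0, 2 of length 1. Total 3.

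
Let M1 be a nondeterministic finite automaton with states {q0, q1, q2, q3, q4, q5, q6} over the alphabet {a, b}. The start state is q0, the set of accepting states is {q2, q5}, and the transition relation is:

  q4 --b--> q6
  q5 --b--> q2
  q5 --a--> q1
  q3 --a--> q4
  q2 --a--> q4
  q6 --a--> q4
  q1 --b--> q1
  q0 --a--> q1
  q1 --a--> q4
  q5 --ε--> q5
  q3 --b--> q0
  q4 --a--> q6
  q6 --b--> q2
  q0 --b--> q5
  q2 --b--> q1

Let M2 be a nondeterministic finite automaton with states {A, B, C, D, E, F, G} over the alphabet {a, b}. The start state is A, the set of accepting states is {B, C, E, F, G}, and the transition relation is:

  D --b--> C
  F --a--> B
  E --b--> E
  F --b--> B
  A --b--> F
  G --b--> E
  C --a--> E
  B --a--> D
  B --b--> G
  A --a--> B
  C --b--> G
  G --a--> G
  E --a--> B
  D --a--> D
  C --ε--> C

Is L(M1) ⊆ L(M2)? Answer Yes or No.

Exploring the product automaton M1 × M2 from the start pair (q0, A), following both machines on each input symbol, reaches 18 state pairs: (q0, A), (q1, B), (q5, F), (q4, D), (q1, G), (q2, B), (q6, D), (q6, C), (q4, G), (q1, E), (q2, C), (q4, E), (q2, G), (q6, G), (q6, E), (q4, B), (q6, B), (q2, E).
M1 accepts in {q2, q5} and M2 accepts in {B, C, E, F, G}. The reachable pairs whose M1-component is accepting are (q5, F), (q2, B), (q2, C), (q2, G), (q2, E); in each of them the M2-component is accepting too, so the product for L(M1) \ L(M2) (M1-component accepting, M2-component rejecting) has no reachable accepting pair and the difference is empty.
Hence every string in L(M1) is also in L(M2).

Yes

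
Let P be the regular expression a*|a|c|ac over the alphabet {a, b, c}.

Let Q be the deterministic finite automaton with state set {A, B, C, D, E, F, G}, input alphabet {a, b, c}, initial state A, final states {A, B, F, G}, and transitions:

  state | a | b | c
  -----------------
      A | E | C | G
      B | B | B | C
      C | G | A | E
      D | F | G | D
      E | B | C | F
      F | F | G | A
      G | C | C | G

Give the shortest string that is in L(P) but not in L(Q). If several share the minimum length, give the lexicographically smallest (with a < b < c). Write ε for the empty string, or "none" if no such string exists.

a

The string a is accepted by P but not by Q.
No shorter string lies in the difference, and a is the lexicographically first length-1 string in L(P) \ L(Q).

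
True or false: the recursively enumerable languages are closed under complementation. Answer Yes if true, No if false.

No

If both L and its complement were r.e., running the two recognisers in parallel would decide L, so L would be recursive; but there are r.e. languages that are not recursive (e.g. the halting problem), and their complements are therefore not r.e.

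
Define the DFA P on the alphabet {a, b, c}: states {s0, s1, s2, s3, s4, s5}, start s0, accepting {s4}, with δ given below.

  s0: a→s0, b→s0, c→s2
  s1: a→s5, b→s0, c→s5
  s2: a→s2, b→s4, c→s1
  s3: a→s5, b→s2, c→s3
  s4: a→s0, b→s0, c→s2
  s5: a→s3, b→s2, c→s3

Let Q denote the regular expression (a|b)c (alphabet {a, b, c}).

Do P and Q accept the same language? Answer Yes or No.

No

The string cb is accepted by P but rejected by Q.
So L(P) ≠ L(Q).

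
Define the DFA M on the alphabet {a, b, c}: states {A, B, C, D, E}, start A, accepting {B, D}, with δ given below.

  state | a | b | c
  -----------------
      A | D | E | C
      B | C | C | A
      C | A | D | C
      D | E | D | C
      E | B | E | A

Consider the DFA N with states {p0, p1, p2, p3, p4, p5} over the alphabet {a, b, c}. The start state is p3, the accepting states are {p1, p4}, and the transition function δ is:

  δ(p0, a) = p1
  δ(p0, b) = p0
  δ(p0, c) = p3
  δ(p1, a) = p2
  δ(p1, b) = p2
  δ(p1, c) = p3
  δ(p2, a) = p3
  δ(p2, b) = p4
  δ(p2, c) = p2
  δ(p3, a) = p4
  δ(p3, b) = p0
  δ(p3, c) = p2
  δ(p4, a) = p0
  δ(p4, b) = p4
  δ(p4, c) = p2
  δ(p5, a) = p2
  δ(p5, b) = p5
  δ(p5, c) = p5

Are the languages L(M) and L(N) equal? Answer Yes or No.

Exploring the product automaton M × N from the start pair (A, p3), following both machines on each input symbol, reaches 5 state pairs: (A, p3), (D, p4), (E, p0), (C, p2), (B, p1).
M accepts in {B, D} and N accepts in {p1, p4}. In every reachable pair the two components are either both accepting — (D, p4), (B, p1) — or both non-accepting, so no string is accepted by exactly one of the machines: L(M) \ L(N) and L(N) \ L(M) are both empty.
Hence every string is accepted by M iff it is accepted by N, and the two languages coincide.

Yes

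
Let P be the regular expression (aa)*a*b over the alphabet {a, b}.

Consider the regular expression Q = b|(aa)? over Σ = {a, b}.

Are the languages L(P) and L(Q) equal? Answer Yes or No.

No

The string ab is accepted by P but rejected by Q.
So L(P) ≠ L(Q).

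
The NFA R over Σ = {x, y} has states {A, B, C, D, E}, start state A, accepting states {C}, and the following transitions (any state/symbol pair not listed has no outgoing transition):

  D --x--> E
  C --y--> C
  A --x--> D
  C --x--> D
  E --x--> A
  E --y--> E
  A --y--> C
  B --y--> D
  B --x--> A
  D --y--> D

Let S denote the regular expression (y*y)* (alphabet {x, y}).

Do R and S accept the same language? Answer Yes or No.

The string xxxy is accepted by R but rejected by S.
So L(R) ≠ L(S).

No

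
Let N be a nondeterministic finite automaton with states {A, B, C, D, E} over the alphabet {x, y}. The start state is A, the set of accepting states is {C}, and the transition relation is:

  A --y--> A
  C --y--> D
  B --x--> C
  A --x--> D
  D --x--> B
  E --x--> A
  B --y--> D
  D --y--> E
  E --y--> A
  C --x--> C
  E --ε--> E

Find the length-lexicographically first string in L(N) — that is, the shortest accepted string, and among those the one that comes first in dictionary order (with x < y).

A breadth-first search from A reaches an accepting state first via the path A → D → B → C on input xxx.
No string of length < 3 is accepted (BFS exhausts all shorter strings without reaching an accepting state), and xxx is the lexicographically least accepting string of length 3.

xxx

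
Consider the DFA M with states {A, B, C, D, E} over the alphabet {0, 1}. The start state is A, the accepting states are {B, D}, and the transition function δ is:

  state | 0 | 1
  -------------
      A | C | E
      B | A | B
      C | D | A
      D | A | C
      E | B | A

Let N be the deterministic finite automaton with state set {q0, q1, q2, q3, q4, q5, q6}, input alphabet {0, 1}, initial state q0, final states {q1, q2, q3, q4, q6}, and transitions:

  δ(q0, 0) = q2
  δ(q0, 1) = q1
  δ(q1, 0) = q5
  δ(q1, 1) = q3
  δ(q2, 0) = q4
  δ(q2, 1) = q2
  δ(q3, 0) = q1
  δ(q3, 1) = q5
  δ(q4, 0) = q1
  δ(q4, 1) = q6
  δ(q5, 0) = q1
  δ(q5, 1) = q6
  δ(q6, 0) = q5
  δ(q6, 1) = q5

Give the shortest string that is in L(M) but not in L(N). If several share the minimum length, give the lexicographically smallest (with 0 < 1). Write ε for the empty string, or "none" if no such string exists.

The string 10 is accepted by M but not by N.
No shorter string lies in the difference, and 10 is the lexicographically first length-2 string in L(M) \ L(N).

10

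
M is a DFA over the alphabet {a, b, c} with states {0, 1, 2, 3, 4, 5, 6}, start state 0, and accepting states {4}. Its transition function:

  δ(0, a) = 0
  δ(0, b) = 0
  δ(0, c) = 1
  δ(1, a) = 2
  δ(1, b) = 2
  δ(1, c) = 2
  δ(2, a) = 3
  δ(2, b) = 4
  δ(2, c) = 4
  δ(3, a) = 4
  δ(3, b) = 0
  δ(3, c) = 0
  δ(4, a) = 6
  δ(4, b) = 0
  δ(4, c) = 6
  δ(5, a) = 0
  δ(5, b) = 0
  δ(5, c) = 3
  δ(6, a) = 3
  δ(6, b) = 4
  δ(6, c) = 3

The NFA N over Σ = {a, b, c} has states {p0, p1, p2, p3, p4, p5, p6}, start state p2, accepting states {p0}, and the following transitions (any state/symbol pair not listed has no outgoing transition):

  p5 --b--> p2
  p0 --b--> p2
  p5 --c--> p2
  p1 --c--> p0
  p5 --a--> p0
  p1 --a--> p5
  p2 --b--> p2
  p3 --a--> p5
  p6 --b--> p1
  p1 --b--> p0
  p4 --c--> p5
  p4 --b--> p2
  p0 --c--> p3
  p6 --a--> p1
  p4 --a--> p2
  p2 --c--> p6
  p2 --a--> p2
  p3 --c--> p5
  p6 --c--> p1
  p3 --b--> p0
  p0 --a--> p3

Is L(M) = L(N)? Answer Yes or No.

Yes

Exploring the product automaton M × N from the start pair (0, p2), following both machines on each input symbol, reaches 6 state pairs: (0, p2), (1, p6), (2, p1), (3, p5), (4, p0), (6, p3).
M accepts in {4} and N accepts in {p0}. In every reachable pair the two components are either both accepting — (4, p0) — or both non-accepting, so no string is accepted by exactly one of the machines: L(M) \ L(N) and L(N) \ L(M) are both empty.
Hence every string is accepted by M iff it is accepted by N, and the two languages coincide.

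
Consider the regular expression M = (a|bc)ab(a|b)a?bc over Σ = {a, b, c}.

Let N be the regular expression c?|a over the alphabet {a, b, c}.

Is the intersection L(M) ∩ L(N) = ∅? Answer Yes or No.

Converting the expression M to a DFA (subset construction, then merging equivalent states) gives the minimal DFA with states {m0, m1, m2, m3, m4, m5, m6, m7, m8, m9}, start state m0, accepting states {m9} and transitions m0: a→m1, b→m2, c→m3; m1: a→m4, b→m3, c→m3; m2: a→m3, b→m3, c→m1; m3: a→m3, b→m3, c→m3; m4: a→m3, b→m5, c→m3; m5: a→m6, b→m6, c→m3; m6: a→m7, b→m8, c→m3; m7: a→m3, b→m8, c→m3; m8: a→m3, b→m3, c→m9; m9: a→m3, b→m3, c→m3.
Converting the expression N to a DFA (subset construction, then merging equivalent states) gives the minimal DFA with states {n0, n1, n2}, start state n0, accepting states {n0, n1} and transitions n0: a→n1, b→n2, c→n1; n1: a→n2, b→n2, c→n2; n2: a→n2, b→n2, c→n2.
Exploring the product automaton M × N from the start pair (m0, n0), following both machines on each input symbol, reaches 12 state pairs: (m0, n0), (m1, n1), (m2, n2), (m3, n1), (m4, n2), (m3, n2), (m1, n2), (m5, n2), (m6, n2), (m7, n2), (m8, n2), (m9, n2).
M accepts in {m9} and N accepts in {n0, n1}; no reachable pair has both components accepting, so no string drives both machines to acceptance simultaneously and L(M) ∩ L(N) = ∅.
So no string is accepted by both, and the intersection is empty.

Yes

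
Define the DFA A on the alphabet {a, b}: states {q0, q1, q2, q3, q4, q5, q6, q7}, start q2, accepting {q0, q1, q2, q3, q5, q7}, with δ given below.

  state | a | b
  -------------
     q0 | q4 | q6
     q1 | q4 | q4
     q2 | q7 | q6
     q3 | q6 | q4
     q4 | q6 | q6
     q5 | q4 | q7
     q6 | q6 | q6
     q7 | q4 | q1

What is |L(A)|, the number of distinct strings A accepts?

3

The useful subgraph on states {q1, q2, q7} is acyclic, so L(A) is finite; the longest accepting path visits 3 useful states, giving maximum string length 2.
Counting accepting paths from q2 by length: 1 of length 0, 1 of length 1, 1 of length 2. Total 3.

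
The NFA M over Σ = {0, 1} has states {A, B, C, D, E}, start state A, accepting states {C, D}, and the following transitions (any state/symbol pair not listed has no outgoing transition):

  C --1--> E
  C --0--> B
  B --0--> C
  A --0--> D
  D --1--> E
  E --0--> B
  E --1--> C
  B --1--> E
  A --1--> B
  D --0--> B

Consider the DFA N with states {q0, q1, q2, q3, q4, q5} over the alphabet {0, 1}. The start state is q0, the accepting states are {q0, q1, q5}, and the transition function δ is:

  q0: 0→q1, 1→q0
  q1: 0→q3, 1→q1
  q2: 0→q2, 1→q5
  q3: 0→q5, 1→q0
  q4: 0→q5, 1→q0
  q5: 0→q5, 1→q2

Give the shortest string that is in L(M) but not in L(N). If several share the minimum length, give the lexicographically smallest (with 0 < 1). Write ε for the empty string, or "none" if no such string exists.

1100

The string 1100 is accepted by M but not by N.
No shorter string lies in the difference, and 1100 is the lexicographically first length-4 string in L(M) \ L(N).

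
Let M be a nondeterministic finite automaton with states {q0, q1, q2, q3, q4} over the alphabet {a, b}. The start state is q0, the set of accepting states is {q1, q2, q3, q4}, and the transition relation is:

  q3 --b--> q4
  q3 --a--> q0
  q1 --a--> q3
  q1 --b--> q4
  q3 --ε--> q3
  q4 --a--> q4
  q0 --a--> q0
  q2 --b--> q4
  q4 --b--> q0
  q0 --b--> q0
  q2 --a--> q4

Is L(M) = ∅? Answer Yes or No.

Yes

The states reachable from the start state are {q0}.
None of the accepting states {q1, q2, q3, q4} is reachable, so no string is accepted and L(M) = ∅.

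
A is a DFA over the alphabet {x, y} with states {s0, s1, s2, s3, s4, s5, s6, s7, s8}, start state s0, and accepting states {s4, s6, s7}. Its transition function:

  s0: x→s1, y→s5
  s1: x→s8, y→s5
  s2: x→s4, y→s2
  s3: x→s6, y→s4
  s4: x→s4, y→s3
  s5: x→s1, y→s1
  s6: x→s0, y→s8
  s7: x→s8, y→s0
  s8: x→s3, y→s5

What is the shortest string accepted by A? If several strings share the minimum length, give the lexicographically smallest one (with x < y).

xxxx

A breadth-first search from s0 reaches an accepting state first via the path s0 → s1 → s8 → s3 → s6 on input xxxx.
No string of length < 4 is accepted (BFS exhausts all shorter strings without reaching an accepting state), and xxxx is the lexicographically least accepting string of length 4.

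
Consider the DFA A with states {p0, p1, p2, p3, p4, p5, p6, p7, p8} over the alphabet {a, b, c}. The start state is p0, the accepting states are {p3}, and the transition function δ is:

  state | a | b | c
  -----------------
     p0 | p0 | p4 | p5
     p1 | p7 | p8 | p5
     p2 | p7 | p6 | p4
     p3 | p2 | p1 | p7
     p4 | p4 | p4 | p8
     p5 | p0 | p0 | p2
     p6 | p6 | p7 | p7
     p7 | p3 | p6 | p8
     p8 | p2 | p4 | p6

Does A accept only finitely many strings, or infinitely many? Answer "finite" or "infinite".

State p0 is reachable from the start and can reach an accepting state, and it lies on the cycle p0 → p0.
Traversing that cycle any number of times yields accepted strings of unbounded length, so the language is infinite.

infinite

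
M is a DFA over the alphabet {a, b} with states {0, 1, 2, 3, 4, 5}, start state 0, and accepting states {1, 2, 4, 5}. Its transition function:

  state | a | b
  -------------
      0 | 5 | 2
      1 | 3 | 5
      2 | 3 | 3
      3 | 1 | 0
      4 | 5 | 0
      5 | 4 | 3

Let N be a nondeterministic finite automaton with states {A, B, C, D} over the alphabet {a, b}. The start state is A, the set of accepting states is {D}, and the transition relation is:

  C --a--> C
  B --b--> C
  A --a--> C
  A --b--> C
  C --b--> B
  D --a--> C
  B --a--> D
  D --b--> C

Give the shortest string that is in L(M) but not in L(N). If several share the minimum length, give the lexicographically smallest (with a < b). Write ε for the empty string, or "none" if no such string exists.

The string a is accepted by M but not by N.
No shorter string lies in the difference, and a is the lexicographically first length-1 string in L(M) \ L(N).

a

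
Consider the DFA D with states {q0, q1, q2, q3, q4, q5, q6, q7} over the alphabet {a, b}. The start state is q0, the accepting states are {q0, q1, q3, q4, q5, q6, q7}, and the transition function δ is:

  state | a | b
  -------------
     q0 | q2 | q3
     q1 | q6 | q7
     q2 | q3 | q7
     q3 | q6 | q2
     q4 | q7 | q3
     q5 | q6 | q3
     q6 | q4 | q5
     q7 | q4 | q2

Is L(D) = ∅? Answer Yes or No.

The empty string ε is accepted: the run q0 ends in the accepting state q0.
Since at least one string is accepted, L(D) is not empty.

No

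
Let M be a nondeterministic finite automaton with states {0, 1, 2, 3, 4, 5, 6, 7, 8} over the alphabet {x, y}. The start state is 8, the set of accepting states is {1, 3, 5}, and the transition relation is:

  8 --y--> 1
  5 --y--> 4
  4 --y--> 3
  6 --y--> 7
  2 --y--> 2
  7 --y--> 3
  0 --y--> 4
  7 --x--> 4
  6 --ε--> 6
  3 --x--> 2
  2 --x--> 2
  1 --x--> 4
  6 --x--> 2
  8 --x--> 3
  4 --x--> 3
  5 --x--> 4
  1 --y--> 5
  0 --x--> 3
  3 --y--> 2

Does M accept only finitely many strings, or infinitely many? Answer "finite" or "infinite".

The useful states (reachable from 8 and able to reach an accepting state) are {1, 3, 4, 5, 8}.
Restricted to these states the transition graph has no cycle, so every accepting path has bounded length and L is finite.

finite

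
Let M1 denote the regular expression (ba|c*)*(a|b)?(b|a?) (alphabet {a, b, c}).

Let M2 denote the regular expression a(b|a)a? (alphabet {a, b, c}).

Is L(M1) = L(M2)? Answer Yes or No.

No

The empty string ε is accepted by M1 but rejected by M2.
So L(M1) ≠ L(M2).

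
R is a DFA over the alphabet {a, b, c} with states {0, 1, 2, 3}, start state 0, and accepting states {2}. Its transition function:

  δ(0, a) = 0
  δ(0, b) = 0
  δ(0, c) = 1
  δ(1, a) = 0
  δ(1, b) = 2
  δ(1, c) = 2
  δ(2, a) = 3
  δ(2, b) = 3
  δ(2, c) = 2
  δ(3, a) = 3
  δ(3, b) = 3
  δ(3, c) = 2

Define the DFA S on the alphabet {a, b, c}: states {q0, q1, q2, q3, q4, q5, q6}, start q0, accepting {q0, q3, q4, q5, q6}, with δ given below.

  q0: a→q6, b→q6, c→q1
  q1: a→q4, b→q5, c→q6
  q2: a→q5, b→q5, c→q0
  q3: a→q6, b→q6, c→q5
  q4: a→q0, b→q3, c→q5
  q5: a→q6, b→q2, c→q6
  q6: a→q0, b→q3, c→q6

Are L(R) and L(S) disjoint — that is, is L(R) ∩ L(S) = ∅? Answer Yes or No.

The string cb is accepted by both R and S.
Hence L(R) ∩ L(S) ≠ ∅.

No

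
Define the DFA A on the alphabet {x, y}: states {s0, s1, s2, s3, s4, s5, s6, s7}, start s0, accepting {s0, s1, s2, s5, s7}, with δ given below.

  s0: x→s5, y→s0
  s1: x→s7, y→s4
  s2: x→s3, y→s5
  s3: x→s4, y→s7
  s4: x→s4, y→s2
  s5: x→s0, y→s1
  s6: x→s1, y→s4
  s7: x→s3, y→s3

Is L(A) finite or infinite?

infinite

State s0 is reachable from the start and can reach an accepting state, and it lies on the cycle s0 → s0.
Traversing that cycle any number of times yields accepted strings of unbounded length, so the language is infinite.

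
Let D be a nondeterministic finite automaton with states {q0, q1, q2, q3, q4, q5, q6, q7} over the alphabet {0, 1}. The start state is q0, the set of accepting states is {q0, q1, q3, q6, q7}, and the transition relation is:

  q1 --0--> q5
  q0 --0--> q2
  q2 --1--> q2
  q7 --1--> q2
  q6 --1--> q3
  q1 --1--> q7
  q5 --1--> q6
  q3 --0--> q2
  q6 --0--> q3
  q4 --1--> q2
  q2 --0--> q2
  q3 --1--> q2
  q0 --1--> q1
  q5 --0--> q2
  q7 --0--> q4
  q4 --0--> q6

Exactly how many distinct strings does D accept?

The useful subgraph on states {q0, q1, q3, q4, q5, q6, q7} is acyclic, so L(D) is finite; the longest accepting path visits 6 useful states, giving maximum string length 5.
Counting accepting paths from q0 by length: 1 of length 0, 1 of length 1, 1 of length 2, 1 of length 3, 3 of length 4, 2 of length 5. Total 9.

9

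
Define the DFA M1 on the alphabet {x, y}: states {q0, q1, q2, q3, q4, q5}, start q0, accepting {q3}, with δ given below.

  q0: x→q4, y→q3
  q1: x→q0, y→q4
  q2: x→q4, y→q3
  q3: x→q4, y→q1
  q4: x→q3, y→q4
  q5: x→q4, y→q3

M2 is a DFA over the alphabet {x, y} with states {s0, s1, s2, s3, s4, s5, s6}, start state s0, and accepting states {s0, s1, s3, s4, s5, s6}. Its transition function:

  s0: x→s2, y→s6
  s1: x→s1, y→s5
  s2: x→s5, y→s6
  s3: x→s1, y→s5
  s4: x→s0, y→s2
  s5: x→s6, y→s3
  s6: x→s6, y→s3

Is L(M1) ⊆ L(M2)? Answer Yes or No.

Yes

Exploring the product automaton M1 × M2 from the start pair (q0, s0), following both machines on each input symbol, reaches 14 state pairs: (q0, s0), (q4, s2), (q3, s6), (q3, s5), (q4, s6), (q1, s3), (q4, s3), (q0, s1), (q4, s5), (q3, s1), (q4, s1), (q1, s5), (q0, s6), (q3, s3).
M1 accepts in {q3} and M2 accepts in {s0, s1, s3, s4, s5, s6}. The reachable pairs whose M1-component is accepting are (q3, s6), (q3, s5), (q3, s1), (q3, s3); in each of them the M2-component is accepting too, so the product for L(M1) \ L(M2) (M1-component accepting, M2-component rejecting) has no reachable accepting pair and the difference is empty.
Hence every string in L(M1) is also in L(M2).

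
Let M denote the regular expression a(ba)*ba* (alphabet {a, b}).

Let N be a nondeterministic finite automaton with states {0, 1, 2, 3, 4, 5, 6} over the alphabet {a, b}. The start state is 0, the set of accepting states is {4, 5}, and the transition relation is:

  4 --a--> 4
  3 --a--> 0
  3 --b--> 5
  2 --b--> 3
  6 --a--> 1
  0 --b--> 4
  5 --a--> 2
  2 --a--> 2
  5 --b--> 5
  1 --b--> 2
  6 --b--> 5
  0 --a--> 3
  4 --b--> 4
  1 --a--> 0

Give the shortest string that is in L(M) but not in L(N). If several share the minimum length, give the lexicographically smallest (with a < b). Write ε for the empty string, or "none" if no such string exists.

aba

The string aba is accepted by M but not by N.
No shorter string lies in the difference, and aba is the lexicographically first length-3 string in L(M) \ L(N).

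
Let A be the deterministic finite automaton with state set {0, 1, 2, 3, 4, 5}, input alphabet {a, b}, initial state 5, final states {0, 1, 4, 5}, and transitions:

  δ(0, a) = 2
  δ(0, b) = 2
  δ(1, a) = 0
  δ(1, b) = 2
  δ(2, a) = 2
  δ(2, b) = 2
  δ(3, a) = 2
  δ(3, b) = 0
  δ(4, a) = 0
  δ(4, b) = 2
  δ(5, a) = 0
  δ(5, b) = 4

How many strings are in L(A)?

The useful subgraph on states {0, 4, 5} is acyclic, so L(A) is finite; the longest accepting path visits 3 useful states, giving maximum string length 2.
Counting accepting paths from 5 by length: 1 of length 0, 2 of length 1, 1 of length 2. Total 4.

4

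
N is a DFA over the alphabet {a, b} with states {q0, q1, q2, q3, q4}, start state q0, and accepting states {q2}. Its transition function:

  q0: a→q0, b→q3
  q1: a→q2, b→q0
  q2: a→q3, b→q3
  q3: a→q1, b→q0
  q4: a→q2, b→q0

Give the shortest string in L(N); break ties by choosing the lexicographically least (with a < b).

A breadth-first search from q0 reaches an accepting state first via the path q0 → q3 → q1 → q2 on input baa.
No string of length < 3 is accepted (BFS exhausts all shorter strings without reaching an accepting state), and baa is the lexicographically least accepting string of length 3.

baa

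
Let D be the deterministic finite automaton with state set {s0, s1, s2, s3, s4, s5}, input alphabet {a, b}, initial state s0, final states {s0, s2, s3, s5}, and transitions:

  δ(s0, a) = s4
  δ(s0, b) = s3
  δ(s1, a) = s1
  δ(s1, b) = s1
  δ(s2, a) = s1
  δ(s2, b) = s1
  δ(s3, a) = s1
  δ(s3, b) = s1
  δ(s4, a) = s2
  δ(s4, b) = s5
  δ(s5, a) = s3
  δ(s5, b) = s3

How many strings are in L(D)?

The useful subgraph on states {s0, s2, s3, s4, s5} is acyclic, so L(D) is finite; the longest accepting path visits 4 useful states, giving maximum string length 3.
Counting accepting paths from s0 by length: 1 of length 0, 1 of length 1, 2 of length 2, 2 of length 3. Total 6.

6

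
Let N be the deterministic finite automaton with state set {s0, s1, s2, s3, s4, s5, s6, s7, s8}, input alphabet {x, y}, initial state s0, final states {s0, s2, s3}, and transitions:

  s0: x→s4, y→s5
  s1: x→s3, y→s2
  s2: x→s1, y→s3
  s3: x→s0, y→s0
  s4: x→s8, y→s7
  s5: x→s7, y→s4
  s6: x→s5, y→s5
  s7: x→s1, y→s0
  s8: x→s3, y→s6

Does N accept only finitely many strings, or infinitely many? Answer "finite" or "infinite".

State s0 is reachable from the start and can reach an accepting state, and it lies on the cycle s0 → s4 → s8 → s3 → s0.
Traversing that cycle any number of times yields accepted strings of unbounded length, so the language is infinite.

infinite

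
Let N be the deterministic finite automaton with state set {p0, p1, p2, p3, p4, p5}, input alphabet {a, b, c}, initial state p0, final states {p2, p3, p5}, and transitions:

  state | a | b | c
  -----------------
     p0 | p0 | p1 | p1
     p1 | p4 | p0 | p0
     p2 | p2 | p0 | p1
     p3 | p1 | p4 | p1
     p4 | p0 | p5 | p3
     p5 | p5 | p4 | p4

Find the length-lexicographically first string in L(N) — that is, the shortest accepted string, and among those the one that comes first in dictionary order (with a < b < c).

A breadth-first search from p0 reaches an accepting state first via the path p0 → p1 → p4 → p5 on input bab.
No string of length < 3 is accepted (BFS exhausts all shorter strings without reaching an accepting state), and bab is the lexicographically least accepting string of length 3.

bab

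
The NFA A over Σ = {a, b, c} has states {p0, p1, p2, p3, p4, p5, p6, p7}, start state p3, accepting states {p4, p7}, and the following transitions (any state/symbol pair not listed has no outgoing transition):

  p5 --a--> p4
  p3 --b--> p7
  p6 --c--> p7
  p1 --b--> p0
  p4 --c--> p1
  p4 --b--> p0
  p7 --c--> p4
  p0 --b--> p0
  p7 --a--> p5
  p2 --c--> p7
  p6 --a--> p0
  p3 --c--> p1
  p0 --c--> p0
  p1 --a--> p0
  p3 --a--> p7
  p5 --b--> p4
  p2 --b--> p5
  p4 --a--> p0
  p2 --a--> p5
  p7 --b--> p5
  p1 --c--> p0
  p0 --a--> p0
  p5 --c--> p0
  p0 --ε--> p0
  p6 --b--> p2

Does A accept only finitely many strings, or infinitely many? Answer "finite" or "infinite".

finite

The useful states (reachable from p3 and able to reach an accepting state) are {p3, p4, p5, p7}.
Restricted to these states the transition graph has no cycle, so every accepting path has bounded length and L is finite.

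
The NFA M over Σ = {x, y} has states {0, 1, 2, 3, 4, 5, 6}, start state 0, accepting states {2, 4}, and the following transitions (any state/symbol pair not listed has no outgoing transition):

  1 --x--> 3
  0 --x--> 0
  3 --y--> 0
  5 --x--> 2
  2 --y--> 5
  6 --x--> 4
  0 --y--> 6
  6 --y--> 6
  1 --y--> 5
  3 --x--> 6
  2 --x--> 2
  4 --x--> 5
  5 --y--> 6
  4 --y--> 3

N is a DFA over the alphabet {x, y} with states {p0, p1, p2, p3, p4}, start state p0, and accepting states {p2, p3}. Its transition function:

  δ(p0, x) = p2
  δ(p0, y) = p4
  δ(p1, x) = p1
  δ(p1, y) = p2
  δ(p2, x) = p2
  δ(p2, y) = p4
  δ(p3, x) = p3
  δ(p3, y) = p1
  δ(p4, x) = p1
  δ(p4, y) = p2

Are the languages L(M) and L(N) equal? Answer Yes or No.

The string yx is accepted by M but rejected by N.
So L(M) ≠ L(N).

No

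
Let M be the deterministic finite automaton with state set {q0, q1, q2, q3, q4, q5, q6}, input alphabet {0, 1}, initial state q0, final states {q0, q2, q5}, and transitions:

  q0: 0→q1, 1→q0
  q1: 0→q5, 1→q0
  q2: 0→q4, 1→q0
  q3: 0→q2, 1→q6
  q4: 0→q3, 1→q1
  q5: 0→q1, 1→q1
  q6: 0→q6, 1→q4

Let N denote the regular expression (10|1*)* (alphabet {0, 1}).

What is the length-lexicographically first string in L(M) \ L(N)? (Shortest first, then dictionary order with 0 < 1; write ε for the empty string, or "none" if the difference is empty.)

The string 00 is accepted by M but not by N.
No shorter string lies in the difference, and 00 is the lexicographically first length-2 string in L(M) \ L(N).

00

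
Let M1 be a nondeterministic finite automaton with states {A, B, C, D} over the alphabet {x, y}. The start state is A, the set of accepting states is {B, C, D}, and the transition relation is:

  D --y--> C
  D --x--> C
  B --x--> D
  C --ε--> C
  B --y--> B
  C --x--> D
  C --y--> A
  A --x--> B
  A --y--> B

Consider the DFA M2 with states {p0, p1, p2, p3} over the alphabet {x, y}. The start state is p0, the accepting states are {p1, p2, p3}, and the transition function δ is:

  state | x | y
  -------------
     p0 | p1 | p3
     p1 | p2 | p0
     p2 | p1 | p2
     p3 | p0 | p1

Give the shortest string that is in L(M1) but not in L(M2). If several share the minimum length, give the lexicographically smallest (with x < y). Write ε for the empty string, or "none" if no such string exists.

The string xy is accepted by M1 but not by M2.
No shorter string lies in the difference, and xy is the lexicographically first length-2 string in L(M1) \ L(M2).

xy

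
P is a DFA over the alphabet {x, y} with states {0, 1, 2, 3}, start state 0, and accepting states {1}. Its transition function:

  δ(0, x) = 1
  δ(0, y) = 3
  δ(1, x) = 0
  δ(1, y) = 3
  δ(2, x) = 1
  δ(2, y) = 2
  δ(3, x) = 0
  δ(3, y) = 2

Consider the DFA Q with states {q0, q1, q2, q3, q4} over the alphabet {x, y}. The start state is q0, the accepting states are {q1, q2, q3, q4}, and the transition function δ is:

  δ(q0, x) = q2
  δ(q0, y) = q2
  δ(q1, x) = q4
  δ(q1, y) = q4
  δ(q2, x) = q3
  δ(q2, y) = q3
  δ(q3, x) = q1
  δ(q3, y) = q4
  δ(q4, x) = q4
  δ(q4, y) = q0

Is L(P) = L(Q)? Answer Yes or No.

No

The string y is accepted by Q but rejected by P.
So L(P) ≠ L(Q).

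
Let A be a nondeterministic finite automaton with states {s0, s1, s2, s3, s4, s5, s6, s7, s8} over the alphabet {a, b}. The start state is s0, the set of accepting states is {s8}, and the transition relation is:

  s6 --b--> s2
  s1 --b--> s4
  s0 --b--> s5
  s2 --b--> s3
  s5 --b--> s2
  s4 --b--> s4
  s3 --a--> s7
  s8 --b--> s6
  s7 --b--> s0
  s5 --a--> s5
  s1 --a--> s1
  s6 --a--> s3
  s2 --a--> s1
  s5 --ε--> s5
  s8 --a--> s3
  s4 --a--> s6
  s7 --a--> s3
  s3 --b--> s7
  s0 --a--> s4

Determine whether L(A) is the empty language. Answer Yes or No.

Yes

The states reachable from the start state are {s0, s1, s2, s3, s4, s5, s6, s7}.
None of the accepting states {s8} is reachable, so no string is accepted and L(A) = ∅.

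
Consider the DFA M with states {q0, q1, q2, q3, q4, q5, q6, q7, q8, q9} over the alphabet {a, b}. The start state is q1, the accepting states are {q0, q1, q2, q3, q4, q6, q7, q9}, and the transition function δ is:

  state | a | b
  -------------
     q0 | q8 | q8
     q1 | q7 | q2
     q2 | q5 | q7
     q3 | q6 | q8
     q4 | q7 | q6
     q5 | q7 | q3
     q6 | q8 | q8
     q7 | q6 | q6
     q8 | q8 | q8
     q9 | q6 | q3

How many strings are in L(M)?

The useful subgraph on states {q1, q2, q3, q5, q6, q7} is acyclic, so L(M) is finite; the longest accepting path visits 5 useful states, giving maximum string length 4.
Counting accepting paths from q1 by length: 1 of length 0, 2 of length 1, 3 of length 2, 4 of length 3, 3 of length 4. Total 13.

13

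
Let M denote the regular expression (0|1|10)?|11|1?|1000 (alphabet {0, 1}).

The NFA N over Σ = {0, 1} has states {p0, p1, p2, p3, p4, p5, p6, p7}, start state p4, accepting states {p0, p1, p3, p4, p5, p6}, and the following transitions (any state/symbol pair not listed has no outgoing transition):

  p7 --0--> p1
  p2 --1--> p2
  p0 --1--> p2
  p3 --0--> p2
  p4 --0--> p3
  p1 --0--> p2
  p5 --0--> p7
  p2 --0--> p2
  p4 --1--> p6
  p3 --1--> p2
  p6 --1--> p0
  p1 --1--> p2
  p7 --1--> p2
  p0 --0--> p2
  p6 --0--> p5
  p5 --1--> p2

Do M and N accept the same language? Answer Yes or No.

Yes

Converting the expression M to a DFA (subset construction, then merging equivalent states) gives the minimal DFA with states {m0, m1, m2, m3, m4, m5}, start state m0, accepting states {m0, m1, m2, m4} and transitions m0: 0→m1, 1→m2; m1: 0→m3, 1→m3; m2: 0→m4, 1→m1; m3: 0→m3, 1→m3; m4: 0→m5, 1→m3; m5: 0→m1, 1→m3.
Exploring the product automaton M × N from the start pair (m0, p4), following both machines on each input symbol, reaches 8 state pairs: (m0, p4), (m1, p3), (m2, p6), (m3, p2), (m4, p5), (m1, p0), (m5, p7), (m1, p1).
M accepts in {m0, m1, m2, m4} and N accepts in {p0, p1, p3, p4, p5, p6}. In every reachable pair the two components are either both accepting — (m0, p4), (m1, p3), (m2, p6), (m4, p5), (m1, p0), (m1, p1) — or both non-accepting, so no string is accepted by exactly one of the machines: L(M) \ L(N) and L(N) \ L(M) are both empty.
Hence every string is accepted by M iff it is accepted by N, and the two languages coincide.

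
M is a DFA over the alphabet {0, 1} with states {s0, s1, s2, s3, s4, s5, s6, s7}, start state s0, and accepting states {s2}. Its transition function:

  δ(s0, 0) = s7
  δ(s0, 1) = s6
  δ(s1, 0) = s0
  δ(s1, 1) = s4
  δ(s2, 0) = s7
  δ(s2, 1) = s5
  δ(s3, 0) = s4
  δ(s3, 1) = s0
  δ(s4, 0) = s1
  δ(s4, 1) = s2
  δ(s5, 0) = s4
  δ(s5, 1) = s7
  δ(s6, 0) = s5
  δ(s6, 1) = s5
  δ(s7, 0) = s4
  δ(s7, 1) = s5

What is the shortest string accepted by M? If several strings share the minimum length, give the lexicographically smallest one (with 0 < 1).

A breadth-first search from s0 reaches an accepting state first via the path s0 → s7 → s4 → s2 on input 001.
No string of length < 3 is accepted (BFS exhausts all shorter strings without reaching an accepting state), and 001 is the lexicographically least accepting string of length 3.

001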